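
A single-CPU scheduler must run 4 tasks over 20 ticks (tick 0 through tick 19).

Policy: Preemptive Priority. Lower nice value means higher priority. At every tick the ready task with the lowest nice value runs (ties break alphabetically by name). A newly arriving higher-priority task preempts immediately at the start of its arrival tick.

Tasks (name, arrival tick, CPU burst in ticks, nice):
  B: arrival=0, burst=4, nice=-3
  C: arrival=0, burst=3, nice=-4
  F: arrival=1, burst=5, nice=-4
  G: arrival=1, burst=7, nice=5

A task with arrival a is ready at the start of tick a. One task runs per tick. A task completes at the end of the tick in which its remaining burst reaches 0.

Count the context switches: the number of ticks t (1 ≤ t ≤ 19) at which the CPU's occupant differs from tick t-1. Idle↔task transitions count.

context switches = 4

t=0: ready={B,C} → run C
t=1: ready={B,C,F,G} → run C
t=2: ready={B,C,F,G} → run C
t=3: ready={B,F,G} → run F
t=4: ready={B,F,G} → run F
t=5: ready={B,F,G} → run F
t=6: ready={B,F,G} → run F
t=7: ready={B,F,G} → run F
t=8: ready={B,G} → run B
t=9: ready={B,G} → run B
t=10: ready={B,G} → run B
t=11: ready={B,G} → run B
t=12: ready={G} → run G
t=13: ready={G} → run G
t=14: ready={G} → run G
t=15: ready={G} → run G
t=16: ready={G} → run G
t=17: ready={G} → run G
t=18: ready={G} → run G
t=19: (idle)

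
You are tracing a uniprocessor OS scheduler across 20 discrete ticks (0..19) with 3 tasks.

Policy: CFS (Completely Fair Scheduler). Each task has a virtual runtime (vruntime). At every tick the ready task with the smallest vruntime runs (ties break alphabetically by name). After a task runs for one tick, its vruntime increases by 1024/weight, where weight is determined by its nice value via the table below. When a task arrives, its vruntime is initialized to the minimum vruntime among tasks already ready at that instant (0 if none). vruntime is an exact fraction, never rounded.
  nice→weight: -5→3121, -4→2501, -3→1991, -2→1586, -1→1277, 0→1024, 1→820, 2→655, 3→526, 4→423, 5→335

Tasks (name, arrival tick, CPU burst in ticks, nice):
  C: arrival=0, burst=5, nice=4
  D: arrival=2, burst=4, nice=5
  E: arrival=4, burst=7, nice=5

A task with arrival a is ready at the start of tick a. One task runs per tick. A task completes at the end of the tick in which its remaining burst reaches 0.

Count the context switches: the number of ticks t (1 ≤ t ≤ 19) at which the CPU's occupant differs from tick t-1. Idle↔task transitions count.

context switches = 11

t=0: vr[C=0] → run C
t=1: vr[C=1024/423] → run C
t=2: vr[C=2048/423 D=2048/423] → run C
t=3: vr[C=1024/141 D=2048/423] → run D
t=4: vr[C=1024/141 D=1119232/141705 E=1024/141] → run C
t=5: vr[C=4096/423 D=1119232/141705 E=1024/141] → run E
t=6: vr[C=4096/423 D=1119232/141705 E=487424/47235] → run D
t=7: vr[C=4096/423 D=1552384/141705 E=487424/47235] → run C
t=8: vr[D=1552384/141705 E=487424/47235] → run E
t=9: vr[D=1552384/141705 E=631808/47235] → run D
t=10: vr[D=1985536/141705 E=631808/47235] → run E
t=11: vr[D=1985536/141705 E=776192/47235] → run D
t=12: vr[E=776192/47235] → run E
t=13: vr[E=920576/47235] → run E
t=14: vr[E=212992/9447] → run E
t=15: vr[E=1209344/47235] → run E
t=16: (idle)
t=17: (idle)
t=18: (idle)
t=19: (idle)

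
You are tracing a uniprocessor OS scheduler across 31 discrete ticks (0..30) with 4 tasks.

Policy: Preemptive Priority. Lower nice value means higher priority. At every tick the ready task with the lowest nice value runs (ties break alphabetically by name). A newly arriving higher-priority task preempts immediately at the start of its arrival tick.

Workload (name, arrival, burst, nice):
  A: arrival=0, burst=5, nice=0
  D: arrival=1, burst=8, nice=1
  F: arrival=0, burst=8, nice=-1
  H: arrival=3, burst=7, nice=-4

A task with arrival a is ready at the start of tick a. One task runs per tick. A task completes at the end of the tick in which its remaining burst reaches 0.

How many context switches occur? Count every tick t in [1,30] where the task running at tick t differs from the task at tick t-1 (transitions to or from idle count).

context switches = 5

t=0: ready={A,F} → run F
t=1: ready={A,D,F} → run F
t=2: ready={A,D,F} → run F
t=3: ready={A,D,F,H} → run H
t=4: ready={A,D,F,H} → run H
t=5: ready={A,D,F,H} → run H
t=6: ready={A,D,F,H} → run H
t=7: ready={A,D,F,H} → run H
t=8: ready={A,D,F,H} → run H
t=9: ready={A,D,F,H} → run H
t=10: ready={A,D,F} → run F
t=11: ready={A,D,F} → run F
t=12: ready={A,D,F} → run F
t=13: ready={A,D,F} → run F
t=14: ready={A,D,F} → run F
t=15: ready={A,D} → run A
t=16: ready={A,D} → run A
t=17: ready={A,D} → run A
t=18: ready={A,D} → run A
t=19: ready={A,D} → run A
t=20: ready={D} → run D
t=21: ready={D} → run D
t=22: ready={D} → run D
t=23: ready={D} → run D
t=24: ready={D} → run D
t=25: ready={D} → run D
t=26: ready={D} → run D
t=27: ready={D} → run D
t=28: (idle)
t=29: (idle)
t=30: (idle)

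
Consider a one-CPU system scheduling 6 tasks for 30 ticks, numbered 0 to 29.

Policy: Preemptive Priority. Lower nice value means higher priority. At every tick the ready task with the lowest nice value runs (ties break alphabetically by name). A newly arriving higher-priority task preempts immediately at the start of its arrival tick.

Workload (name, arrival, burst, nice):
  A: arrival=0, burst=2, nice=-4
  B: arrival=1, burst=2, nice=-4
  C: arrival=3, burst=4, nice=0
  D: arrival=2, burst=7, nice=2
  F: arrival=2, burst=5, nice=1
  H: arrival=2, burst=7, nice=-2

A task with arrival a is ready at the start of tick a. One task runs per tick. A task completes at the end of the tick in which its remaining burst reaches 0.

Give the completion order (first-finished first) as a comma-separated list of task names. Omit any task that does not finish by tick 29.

t=0: ready={A} → run A
t=1: ready={A,B} → run A
t=2: ready={B,D,F,H} → run B
t=3: ready={B,C,D,F,H} → run B
t=4: ready={C,D,F,H} → run H
t=5: ready={C,D,F,H} → run H
t=6: ready={C,D,F,H} → run H
t=7: ready={C,D,F,H} → run H
t=8: ready={C,D,F,H} → run H
t=9: ready={C,D,F,H} → run H
t=10: ready={C,D,F,H} → run H
t=11: ready={C,D,F} → run C
t=12: ready={C,D,F} → run C
t=13: ready={C,D,F} → run C
t=14: ready={C,D,F} → run C
t=15: ready={D,F} → run F
t=16: ready={D,F} → run F
t=17: ready={D,F} → run F
t=18: ready={D,F} → run F
t=19: ready={D,F} → run F
t=20: ready={D} → run D
t=21: ready={D} → run D
t=22: ready={D} → run D
t=23: ready={D} → run D
t=24: ready={D} → run D
t=25: ready={D} → run D
t=26: ready={D} → run D
t=27: (idle)
t=28: (idle)
t=29: (idle)

completion order = A, B, H, C, F, D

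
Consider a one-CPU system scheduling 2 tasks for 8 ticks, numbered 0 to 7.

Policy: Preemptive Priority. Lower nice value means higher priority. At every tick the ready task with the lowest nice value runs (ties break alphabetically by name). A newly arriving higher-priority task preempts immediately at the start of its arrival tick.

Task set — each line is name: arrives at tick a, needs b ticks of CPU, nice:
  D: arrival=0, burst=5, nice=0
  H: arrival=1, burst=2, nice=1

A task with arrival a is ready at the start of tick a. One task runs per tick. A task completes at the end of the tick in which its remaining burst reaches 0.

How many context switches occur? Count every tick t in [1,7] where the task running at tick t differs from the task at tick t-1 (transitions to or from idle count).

t=0: ready={D} → run D
t=1: ready={D,H} → run D
t=2: ready={D,H} → run D
t=3: ready={D,H} → run D
t=4: ready={D,H} → run D
t=5: ready={H} → run H
t=6: ready={H} → run H
t=7: (idle)

context switches = 2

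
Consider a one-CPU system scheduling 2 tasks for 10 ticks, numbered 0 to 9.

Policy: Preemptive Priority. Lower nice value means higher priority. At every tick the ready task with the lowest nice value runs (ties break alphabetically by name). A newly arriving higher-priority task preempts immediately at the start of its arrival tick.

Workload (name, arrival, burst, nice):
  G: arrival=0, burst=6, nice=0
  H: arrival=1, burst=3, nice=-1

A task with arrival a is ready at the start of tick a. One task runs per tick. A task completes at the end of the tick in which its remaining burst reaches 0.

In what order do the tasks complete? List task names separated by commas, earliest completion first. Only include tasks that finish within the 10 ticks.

completion order = H, G

t=0: ready={G} → run G
t=1: ready={G,H} → run H
t=2: ready={G,H} → run H
t=3: ready={G,H} → run H
t=4: ready={G} → run G
t=5: ready={G} → run G
t=6: ready={G} → run G
t=7: ready={G} → run G
t=8: ready={G} → run G
t=9: (idle)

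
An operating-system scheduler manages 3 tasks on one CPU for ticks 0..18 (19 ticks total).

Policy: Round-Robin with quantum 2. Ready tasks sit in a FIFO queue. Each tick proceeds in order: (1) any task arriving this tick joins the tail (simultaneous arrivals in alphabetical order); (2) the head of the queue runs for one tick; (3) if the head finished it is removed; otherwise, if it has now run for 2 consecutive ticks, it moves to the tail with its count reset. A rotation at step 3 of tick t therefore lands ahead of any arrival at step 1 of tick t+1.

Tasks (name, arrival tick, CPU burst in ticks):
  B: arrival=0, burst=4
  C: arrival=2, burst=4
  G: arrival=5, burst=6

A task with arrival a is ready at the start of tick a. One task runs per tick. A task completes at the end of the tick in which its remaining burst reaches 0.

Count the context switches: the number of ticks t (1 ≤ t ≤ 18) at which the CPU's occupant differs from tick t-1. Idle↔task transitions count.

t=0: queue=[B] q_used=0 → run B
t=1: queue=[B] q_used=1 → run B
t=2: queue=[B,C] q_used=0 → run B
t=3: queue=[B,C] q_used=1 → run B
t=4: queue=[C] q_used=0 → run C
t=5: queue=[C,G] q_used=1 → run C
t=6: queue=[G,C] q_used=0 → run G
t=7: queue=[G,C] q_used=1 → run G
t=8: queue=[C,G] q_used=0 → run C
t=9: queue=[C,G] q_used=1 → run C
t=10: queue=[G] q_used=0 → run G
t=11: queue=[G] q_used=1 → run G
t=12: queue=[G] q_used=0 → run G
t=13: queue=[G] q_used=1 → run G
t=14: (idle)
t=15: (idle)
t=16: (idle)
t=17: (idle)
t=18: (idle)

context switches = 5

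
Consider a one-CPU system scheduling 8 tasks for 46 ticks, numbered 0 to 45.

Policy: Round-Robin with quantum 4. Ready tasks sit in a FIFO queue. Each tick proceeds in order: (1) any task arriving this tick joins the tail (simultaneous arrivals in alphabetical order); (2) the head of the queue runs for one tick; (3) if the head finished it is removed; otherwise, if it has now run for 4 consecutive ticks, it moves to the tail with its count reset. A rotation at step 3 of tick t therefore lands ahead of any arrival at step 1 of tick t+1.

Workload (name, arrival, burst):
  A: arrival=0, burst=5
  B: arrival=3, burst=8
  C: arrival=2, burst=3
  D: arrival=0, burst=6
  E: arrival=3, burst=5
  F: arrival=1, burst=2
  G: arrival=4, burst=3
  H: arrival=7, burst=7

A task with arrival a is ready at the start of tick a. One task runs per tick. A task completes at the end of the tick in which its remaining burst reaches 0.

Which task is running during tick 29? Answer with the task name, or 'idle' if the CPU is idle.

running at tick 29 = D

t=0: queue=[A,D] q_used=0 → run A
t=1: queue=[A,D,F] q_used=1 → run A
t=2: queue=[A,D,F,C] q_used=2 → run A
t=3: queue=[A,D,F,C,B,E] q_used=3 → run A
t=4: queue=[D,F,C,B,E,A,G] q_used=0 → run D
t=5: queue=[D,F,C,B,E,A,G] q_used=1 → run D
t=6: queue=[D,F,C,B,E,A,G] q_used=2 → run D
t=7: queue=[D,F,C,B,E,A,G,H] q_used=3 → run D
t=8: queue=[F,C,B,E,A,G,H,D] q_used=0 → run F
t=9: queue=[F,C,B,E,A,G,H,D] q_used=1 → run F
t=10: queue=[C,B,E,A,G,H,D] q_used=0 → run C
t=11: queue=[C,B,E,A,G,H,D] q_used=1 → run C
t=12: queue=[C,B,E,A,G,H,D] q_used=2 → run C
t=13: queue=[B,E,A,G,H,D] q_used=0 → run B
t=14: queue=[B,E,A,G,H,D] q_used=1 → run B
t=15: queue=[B,E,A,G,H,D] q_used=2 → run B
t=16: queue=[B,E,A,G,H,D] q_used=3 → run B
t=17: queue=[E,A,G,H,D,B] q_used=0 → run E
t=18: queue=[E,A,G,H,D,B] q_used=1 → run E
t=19: queue=[E,A,G,H,D,B] q_used=2 → run E
t=20: queue=[E,A,G,H,D,B] q_used=3 → run E
t=21: queue=[A,G,H,D,B,E] q_used=0 → run A
t=22: queue=[G,H,D,B,E] q_used=0 → run G
t=23: queue=[G,H,D,B,E] q_used=1 → run G
t=24: queue=[G,H,D,B,E] q_used=2 → run G
t=25: queue=[H,D,B,E] q_used=0 → run H
t=26: queue=[H,D,B,E] q_used=1 → run H
t=27: queue=[H,D,B,E] q_used=2 → run H
t=28: queue=[H,D,B,E] q_used=3 → run H
t=29: queue=[D,B,E,H] q_used=0 → run D
t=30: queue=[D,B,E,H] q_used=1 → run D
t=31: queue=[B,E,H] q_used=0 → run B
t=32: queue=[B,E,H] q_used=1 → run B
t=33: queue=[B,E,H] q_used=2 → run B
t=34: queue=[B,E,H] q_used=3 → run B
t=35: queue=[E,H] q_used=0 → run E
t=36: queue=[H] q_used=0 → run H
t=37: queue=[H] q_used=1 → run H
t=38: queue=[H] q_used=2 → run H
t=39: (idle)
t=40: (idle)
t=41: (idle)
t=42: (idle)
t=43: (idle)
t=44: (idle)
t=45: (idle)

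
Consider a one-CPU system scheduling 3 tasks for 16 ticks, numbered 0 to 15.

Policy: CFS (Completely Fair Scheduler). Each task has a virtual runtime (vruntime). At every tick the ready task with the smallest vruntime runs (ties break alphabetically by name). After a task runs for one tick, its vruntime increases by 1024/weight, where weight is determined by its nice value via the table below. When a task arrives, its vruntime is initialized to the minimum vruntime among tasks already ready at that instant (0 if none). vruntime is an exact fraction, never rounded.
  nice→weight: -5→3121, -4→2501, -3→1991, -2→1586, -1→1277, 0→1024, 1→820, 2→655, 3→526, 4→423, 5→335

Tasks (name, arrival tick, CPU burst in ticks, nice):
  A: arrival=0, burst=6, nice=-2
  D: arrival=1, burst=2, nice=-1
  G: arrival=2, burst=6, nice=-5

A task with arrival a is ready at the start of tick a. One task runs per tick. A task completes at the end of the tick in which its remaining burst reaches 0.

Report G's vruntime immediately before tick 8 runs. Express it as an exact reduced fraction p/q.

t=0: vr[A=0] → run A
t=1: vr[A=512/793 D=512/793] → run A
t=2: vr[A=1024/793 D=512/793 G=512/793] → run D
t=3: vr[A=1024/793 D=1465856/1012661 G=512/793] → run G
t=4: vr[A=1024/793 D=1465856/1012661 G=2409984/2474953] → run G
t=5: vr[A=1024/793 D=1465856/1012661 G=3222016/2474953] → run A
t=6: vr[A=1536/793 D=1465856/1012661 G=3222016/2474953] → run G
t=7: vr[A=1536/793 D=1465856/1012661 G=4034048/2474953] → run D
t=8: vr[A=1536/793 G=4034048/2474953] → run G
t=9: vr[A=1536/793 G=4846080/2474953] → run A
t=10: vr[A=2048/793 G=4846080/2474953] → run G
t=11: vr[A=2048/793 G=5658112/2474953] → run G
t=12: vr[A=2048/793] → run A
t=13: vr[A=2560/793] → run A
t=14: (idle)
t=15: (idle)

vruntime(G, start of tick 8) = 4034048/2474953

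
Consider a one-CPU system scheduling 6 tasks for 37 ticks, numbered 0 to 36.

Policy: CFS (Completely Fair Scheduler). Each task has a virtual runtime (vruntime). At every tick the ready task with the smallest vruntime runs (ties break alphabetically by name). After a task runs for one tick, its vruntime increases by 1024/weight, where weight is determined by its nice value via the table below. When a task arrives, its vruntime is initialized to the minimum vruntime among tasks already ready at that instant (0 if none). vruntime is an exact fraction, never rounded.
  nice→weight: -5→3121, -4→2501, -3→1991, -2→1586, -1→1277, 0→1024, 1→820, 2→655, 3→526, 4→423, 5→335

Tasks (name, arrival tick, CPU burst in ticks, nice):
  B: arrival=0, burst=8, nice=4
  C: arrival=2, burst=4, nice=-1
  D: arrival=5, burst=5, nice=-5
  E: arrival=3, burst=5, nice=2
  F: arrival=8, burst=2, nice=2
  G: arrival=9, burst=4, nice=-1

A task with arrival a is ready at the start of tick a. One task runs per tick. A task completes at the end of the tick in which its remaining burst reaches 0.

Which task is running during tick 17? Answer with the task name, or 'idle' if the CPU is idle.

running at tick 17 = B

t=0: vr[B=0] → run B
t=1: vr[B=1024/423] → run B
t=2: vr[B=2048/423 C=2048/423] → run B
t=3: vr[B=1024/141 C=2048/423 E=2048/423] → run C
t=4: vr[B=1024/141 C=3048448/540171 E=2048/423] → run E
t=5: vr[B=1024/141 C=3048448/540171 D=3048448/540171 E=1774592/277065] → run C
t=6: vr[B=1024/141 C=3481600/540171 D=3048448/540171 E=1774592/277065] → run D
t=7: vr[B=1024/141 C=3481600/540171 D=10067341312/1685873691 E=1774592/277065] → run D
t=8: vr[B=1024/141 C=3481600/540171 D=10620476416/1685873691 E=1774592/277065 F=10620476416/1685873691] → run D
t=9: vr[B=1024/141 C=3481600/540171 D=11173611520/1685873691 E=1774592/277065 F=10620476416/1685873691 G=10620476416/1685873691] → run F
t=10: vr[B=1024/141 C=3481600/540171 D=11173611520/1685873691 E=1774592/277065 F=8682746712064/1104247267605 G=10620476416/1685873691] → run G
t=11: vr[B=1024/141 C=3481600/540171 D=11173611520/1685873691 E=1774592/277065 F=8682746712064/1104247267605 G=11972343808/1685873691] → run E
t=12: vr[B=1024/141 C=3481600/540171 D=11173611520/1685873691 E=2207744/277065 F=8682746712064/1104247267605 G=11972343808/1685873691] → run C
t=13: vr[B=1024/141 C=3914752/540171 D=11173611520/1685873691 E=2207744/277065 F=8682746712064/1104247267605 G=11972343808/1685873691] → run D
t=14: vr[B=1024/141 C=3914752/540171 D=11726746624/1685873691 E=2207744/277065 F=8682746712064/1104247267605 G=11972343808/1685873691] → run D
t=15: vr[B=1024/141 C=3914752/540171 E=2207744/277065 F=8682746712064/1104247267605 G=11972343808/1685873691] → run G
t=16: vr[B=1024/141 C=3914752/540171 E=2207744/277065 F=8682746712064/1104247267605 G=13324211200/1685873691] → run C
t=17: vr[B=1024/141 E=2207744/277065 F=8682746712064/1104247267605 G=13324211200/1685873691] → run B
t=18: vr[B=4096/423 E=2207744/277065 F=8682746712064/1104247267605 G=13324211200/1685873691] → run F
t=19: vr[B=4096/423 E=2207744/277065 G=13324211200/1685873691] → run G
t=20: vr[B=4096/423 E=2207744/277065 G=14676078592/1685873691] → run E
t=21: vr[B=4096/423 E=2640896/277065 G=14676078592/1685873691] → run G
t=22: vr[B=4096/423 E=2640896/277065] → run E
t=23: vr[B=4096/423 E=3074048/277065] → run B
t=24: vr[B=5120/423 E=3074048/277065] → run E
t=25: vr[B=5120/423] → run B
t=26: vr[B=2048/141] → run B
t=27: vr[B=7168/423] → run B
t=28: (idle)
t=29: (idle)
t=30: (idle)
t=31: (idle)
t=32: (idle)
t=33: (idle)
t=34: (idle)
t=35: (idle)
t=36: (idle)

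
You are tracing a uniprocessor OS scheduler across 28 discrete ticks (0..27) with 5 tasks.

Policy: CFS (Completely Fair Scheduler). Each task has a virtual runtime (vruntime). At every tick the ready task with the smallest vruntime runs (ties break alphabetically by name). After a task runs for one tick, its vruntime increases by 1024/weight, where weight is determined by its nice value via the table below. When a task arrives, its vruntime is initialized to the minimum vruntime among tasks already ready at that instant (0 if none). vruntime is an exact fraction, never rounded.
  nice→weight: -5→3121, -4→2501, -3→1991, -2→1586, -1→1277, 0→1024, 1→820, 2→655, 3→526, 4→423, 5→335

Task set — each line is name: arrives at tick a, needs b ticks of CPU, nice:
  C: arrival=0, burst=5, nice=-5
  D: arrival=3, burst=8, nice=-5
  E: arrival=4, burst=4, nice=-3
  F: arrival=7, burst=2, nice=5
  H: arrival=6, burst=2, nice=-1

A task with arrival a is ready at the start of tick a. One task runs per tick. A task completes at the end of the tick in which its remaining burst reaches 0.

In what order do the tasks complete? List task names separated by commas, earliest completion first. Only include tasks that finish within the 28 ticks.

t=0: vr[C=0] → run C
t=1: vr[C=1024/3121] → run C
t=2: vr[C=2048/3121] → run C
t=3: vr[C=3072/3121 D=3072/3121] → run C
t=4: vr[C=4096/3121 D=3072/3121 E=3072/3121] → run D
t=5: vr[C=4096/3121 D=4096/3121 E=3072/3121] → run E
t=6: vr[C=4096/3121 D=4096/3121 E=9312256/6213911 H=4096/3121] → run C
t=7: vr[D=4096/3121 E=9312256/6213911 F=4096/3121 H=4096/3121] → run D
t=8: vr[D=5120/3121 E=9312256/6213911 F=4096/3121 H=4096/3121] → run F
t=9: vr[D=5120/3121 E=9312256/6213911 F=4568064/1045535 H=4096/3121] → run H
t=10: vr[D=5120/3121 E=9312256/6213911 F=4568064/1045535 H=8426496/3985517] → run E
t=11: vr[D=5120/3121 E=12508160/6213911 F=4568064/1045535 H=8426496/3985517] → run D
t=12: vr[D=6144/3121 E=12508160/6213911 F=4568064/1045535 H=8426496/3985517] → run D
t=13: vr[D=7168/3121 E=12508160/6213911 F=4568064/1045535 H=8426496/3985517] → run E
t=14: vr[D=7168/3121 E=15704064/6213911 F=4568064/1045535 H=8426496/3985517] → run H
t=15: vr[D=7168/3121 E=15704064/6213911 F=4568064/1045535] → run D
t=16: vr[D=8192/3121 E=15704064/6213911 F=4568064/1045535] → run E
t=17: vr[D=8192/3121 F=4568064/1045535] → run D
t=18: vr[D=9216/3121 F=4568064/1045535] → run D
t=19: vr[D=10240/3121 F=4568064/1045535] → run D
t=20: vr[F=4568064/1045535] → run F
t=21: (idle)
t=22: (idle)
t=23: (idle)
t=24: (idle)
t=25: (idle)
t=26: (idle)
t=27: (idle)

completion order = C, H, E, D, F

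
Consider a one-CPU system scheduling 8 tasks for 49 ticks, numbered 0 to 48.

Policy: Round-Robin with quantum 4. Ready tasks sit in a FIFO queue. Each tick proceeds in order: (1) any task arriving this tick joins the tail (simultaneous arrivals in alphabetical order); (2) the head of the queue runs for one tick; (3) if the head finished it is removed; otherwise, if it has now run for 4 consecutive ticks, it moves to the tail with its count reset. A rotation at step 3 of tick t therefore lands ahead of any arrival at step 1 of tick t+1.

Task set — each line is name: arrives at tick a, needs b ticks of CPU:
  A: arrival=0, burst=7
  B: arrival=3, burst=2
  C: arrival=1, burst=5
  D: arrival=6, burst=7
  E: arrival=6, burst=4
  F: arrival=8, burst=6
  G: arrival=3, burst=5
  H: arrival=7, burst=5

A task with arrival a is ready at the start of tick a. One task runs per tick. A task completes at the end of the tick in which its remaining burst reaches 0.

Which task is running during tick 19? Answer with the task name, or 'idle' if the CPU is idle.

t=0: queue=[A] q_used=0 → run A
t=1: queue=[A,C] q_used=1 → run A
t=2: queue=[A,C] q_used=2 → run A
t=3: queue=[A,C,B,G] q_used=3 → run A
t=4: queue=[C,B,G,A] q_used=0 → run C
t=5: queue=[C,B,G,A] q_used=1 → run C
t=6: queue=[C,B,G,A,D,E] q_used=2 → run C
t=7: queue=[C,B,G,A,D,E,H] q_used=3 → run C
t=8: queue=[B,G,A,D,E,H,C,F] q_used=0 → run B
t=9: queue=[B,G,A,D,E,H,C,F] q_used=1 → run B
t=10: queue=[G,A,D,E,H,C,F] q_used=0 → run G
t=11: queue=[G,A,D,E,H,C,F] q_used=1 → run G
t=12: queue=[G,A,D,E,H,C,F] q_used=2 → run G
t=13: queue=[G,A,D,E,H,C,F] q_used=3 → run G
t=14: queue=[A,D,E,H,C,F,G] q_used=0 → run A
t=15: queue=[A,D,E,H,C,F,G] q_used=1 → run A
t=16: queue=[A,D,E,H,C,F,G] q_used=2 → run A
t=17: queue=[D,E,H,C,F,G] q_used=0 → run D
t=18: queue=[D,E,H,C,F,G] q_used=1 → run D
t=19: queue=[D,E,H,C,F,G] q_used=2 → run D
t=20: queue=[D,E,H,C,F,G] q_used=3 → run D
t=21: queue=[E,H,C,F,G,D] q_used=0 → run E
t=22: queue=[E,H,C,F,G,D] q_used=1 → run E
t=23: queue=[E,H,C,F,G,D] q_used=2 → run E
t=24: queue=[E,H,C,F,G,D] q_used=3 → run E
t=25: queue=[H,C,F,G,D] q_used=0 → run H
t=26: queue=[H,C,F,G,D] q_used=1 → run H
t=27: queue=[H,C,F,G,D] q_used=2 → run H
t=28: queue=[H,C,F,G,D] q_used=3 → run H
t=29: queue=[C,F,G,D,H] q_used=0 → run C
t=30: queue=[F,G,D,H] q_used=0 → run F
t=31: queue=[F,G,D,H] q_used=1 → run F
t=32: queue=[F,G,D,H] q_used=2 → run F
t=33: queue=[F,G,D,H] q_used=3 → run F
t=34: queue=[G,D,H,F] q_used=0 → run G
t=35: queue=[D,H,F] q_used=0 → run D
t=36: queue=[D,H,F] q_used=1 → run D
t=37: queue=[D,H,F] q_used=2 → run D
t=38: queue=[H,F] q_used=0 → run H
t=39: queue=[F] q_used=0 → run F
t=40: queue=[F] q_used=1 → run F
t=41: (idle)
t=42: (idle)
t=43: (idle)
t=44: (idle)
t=45: (idle)
t=46: (idle)
t=47: (idle)
t=48: (idle)

running at tick 19 = D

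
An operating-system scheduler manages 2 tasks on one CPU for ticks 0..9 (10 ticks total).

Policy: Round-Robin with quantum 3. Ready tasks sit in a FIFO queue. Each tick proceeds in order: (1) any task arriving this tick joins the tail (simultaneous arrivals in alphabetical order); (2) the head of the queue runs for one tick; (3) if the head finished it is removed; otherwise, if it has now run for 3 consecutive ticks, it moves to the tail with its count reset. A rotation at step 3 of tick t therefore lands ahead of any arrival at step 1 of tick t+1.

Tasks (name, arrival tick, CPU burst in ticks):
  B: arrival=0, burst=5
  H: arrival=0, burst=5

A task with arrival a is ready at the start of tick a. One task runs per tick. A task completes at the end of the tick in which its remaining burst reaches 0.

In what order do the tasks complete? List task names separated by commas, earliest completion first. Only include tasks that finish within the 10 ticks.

t=0: queue=[B,H] q_used=0 → run B
t=1: queue=[B,H] q_used=1 → run B
t=2: queue=[B,H] q_used=2 → run B
t=3: queue=[H,B] q_used=0 → run H
t=4: queue=[H,B] q_used=1 → run H
t=5: queue=[H,B] q_used=2 → run H
t=6: queue=[B,H] q_used=0 → run B
t=7: queue=[B,H] q_used=1 → run B
t=8: queue=[H] q_used=0 → run H
t=9: queue=[H] q_used=1 → run H

completion order = B, H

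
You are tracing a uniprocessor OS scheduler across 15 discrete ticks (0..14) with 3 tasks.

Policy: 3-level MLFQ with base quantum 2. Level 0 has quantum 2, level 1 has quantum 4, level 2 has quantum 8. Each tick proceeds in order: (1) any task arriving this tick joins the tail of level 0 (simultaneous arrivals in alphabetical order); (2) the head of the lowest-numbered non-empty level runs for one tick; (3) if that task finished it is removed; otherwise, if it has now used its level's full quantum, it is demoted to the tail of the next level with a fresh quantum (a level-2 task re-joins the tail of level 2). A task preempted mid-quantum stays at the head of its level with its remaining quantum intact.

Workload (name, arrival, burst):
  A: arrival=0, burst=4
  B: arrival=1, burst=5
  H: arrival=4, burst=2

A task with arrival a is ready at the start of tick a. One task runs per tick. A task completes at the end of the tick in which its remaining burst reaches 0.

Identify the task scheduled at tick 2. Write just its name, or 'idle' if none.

t=0: L0/L1/L2 = A/-/- → run A
t=1: L0/L1/L2 = AB/-/- → run A
t=2: L0/L1/L2 = B/A/- → run B
t=3: L0/L1/L2 = B/A/- → run B
t=4: L0/L1/L2 = H/AB/- → run H
t=5: L0/L1/L2 = H/AB/- → run H
t=6: L0/L1/L2 = -/AB/- → run A
t=7: L0/L1/L2 = -/AB/- → run A
t=8: L0/L1/L2 = -/B/- → run B
t=9: L0/L1/L2 = -/B/- → run B
t=10: L0/L1/L2 = -/B/- → run B
t=11: (idle)
t=12: (idle)
t=13: (idle)
t=14: (idle)

running at tick 2 = B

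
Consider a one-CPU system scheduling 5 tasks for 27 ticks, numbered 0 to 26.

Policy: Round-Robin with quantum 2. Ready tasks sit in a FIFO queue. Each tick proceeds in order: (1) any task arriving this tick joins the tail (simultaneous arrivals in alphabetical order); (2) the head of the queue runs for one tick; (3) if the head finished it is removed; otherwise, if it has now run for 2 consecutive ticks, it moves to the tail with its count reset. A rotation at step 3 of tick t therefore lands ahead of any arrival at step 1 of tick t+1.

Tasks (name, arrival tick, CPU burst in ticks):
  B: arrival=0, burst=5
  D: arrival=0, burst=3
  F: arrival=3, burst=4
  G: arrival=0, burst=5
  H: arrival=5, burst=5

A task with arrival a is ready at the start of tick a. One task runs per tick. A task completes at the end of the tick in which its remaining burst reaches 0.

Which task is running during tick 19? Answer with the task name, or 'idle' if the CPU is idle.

running at tick 19 = H

t=0: queue=[B,D,G] q_used=0 → run B
t=1: queue=[B,D,G] q_used=1 → run B
t=2: queue=[D,G,B] q_used=0 → run D
t=3: queue=[D,G,B,F] q_used=1 → run D
t=4: queue=[G,B,F,D] q_used=0 → run G
t=5: queue=[G,B,F,D,H] q_used=1 → run G
t=6: queue=[B,F,D,H,G] q_used=0 → run B
t=7: queue=[B,F,D,H,G] q_used=1 → run B
t=8: queue=[F,D,H,G,B] q_used=0 → run F
t=9: queue=[F,D,H,G,B] q_used=1 → run F
t=10: queue=[D,H,G,B,F] q_used=0 → run D
t=11: queue=[H,G,B,F] q_used=0 → run H
t=12: queue=[H,G,B,F] q_used=1 → run H
t=13: queue=[G,B,F,H] q_used=0 → run G
t=14: queue=[G,B,F,H] q_used=1 → run G
t=15: queue=[B,F,H,G] q_used=0 → run B
t=16: queue=[F,H,G] q_used=0 → run F
t=17: queue=[F,H,G] q_used=1 → run F
t=18: queue=[H,G] q_used=0 → run H
t=19: queue=[H,G] q_used=1 → run H
t=20: queue=[G,H] q_used=0 → run G
t=21: queue=[H] q_used=0 → run H
t=22: (idle)
t=23: (idle)
t=24: (idle)
t=25: (idle)
t=26: (idle)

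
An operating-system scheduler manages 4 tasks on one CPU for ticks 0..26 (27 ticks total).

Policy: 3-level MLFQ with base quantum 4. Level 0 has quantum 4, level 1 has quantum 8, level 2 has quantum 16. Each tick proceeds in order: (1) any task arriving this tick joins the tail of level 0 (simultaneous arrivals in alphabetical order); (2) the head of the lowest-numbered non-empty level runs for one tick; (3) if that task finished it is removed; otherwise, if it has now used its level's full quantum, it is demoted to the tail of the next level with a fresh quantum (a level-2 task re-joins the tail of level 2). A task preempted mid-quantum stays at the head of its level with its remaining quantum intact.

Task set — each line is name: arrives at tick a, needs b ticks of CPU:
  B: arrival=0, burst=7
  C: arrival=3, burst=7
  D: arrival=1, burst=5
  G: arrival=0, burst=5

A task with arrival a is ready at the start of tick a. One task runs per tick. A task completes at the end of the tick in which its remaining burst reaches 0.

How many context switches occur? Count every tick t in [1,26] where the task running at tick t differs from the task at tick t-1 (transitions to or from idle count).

t=0: L0/L1/L2 = BG/-/- → run B
t=1: L0/L1/L2 = BGD/-/- → run B
t=2: L0/L1/L2 = BGD/-/- → run B
t=3: L0/L1/L2 = BGDC/-/- → run B
t=4: L0/L1/L2 = GDC/B/- → run G
t=5: L0/L1/L2 = GDC/B/- → run G
t=6: L0/L1/L2 = GDC/B/- → run G
t=7: L0/L1/L2 = GDC/B/- → run G
t=8: L0/L1/L2 = DC/BG/- → run D
t=9: L0/L1/L2 = DC/BG/- → run D
t=10: L0/L1/L2 = DC/BG/- → run D
t=11: L0/L1/L2 = DC/BG/- → run D
t=12: L0/L1/L2 = C/BGD/- → run C
t=13: L0/L1/L2 = C/BGD/- → run C
t=14: L0/L1/L2 = C/BGD/- → run C
t=15: L0/L1/L2 = C/BGD/- → run C
t=16: L0/L1/L2 = -/BGDC/- → run B
t=17: L0/L1/L2 = -/BGDC/- → run B
t=18: L0/L1/L2 = -/BGDC/- → run B
t=19: L0/L1/L2 = -/GDC/- → run G
t=20: L0/L1/L2 = -/DC/- → run D
t=21: L0/L1/L2 = -/C/- → run C
t=22: L0/L1/L2 = -/C/- → run C
t=23: L0/L1/L2 = -/C/- → run C
t=24: (idle)
t=25: (idle)
t=26: (idle)

context switches = 8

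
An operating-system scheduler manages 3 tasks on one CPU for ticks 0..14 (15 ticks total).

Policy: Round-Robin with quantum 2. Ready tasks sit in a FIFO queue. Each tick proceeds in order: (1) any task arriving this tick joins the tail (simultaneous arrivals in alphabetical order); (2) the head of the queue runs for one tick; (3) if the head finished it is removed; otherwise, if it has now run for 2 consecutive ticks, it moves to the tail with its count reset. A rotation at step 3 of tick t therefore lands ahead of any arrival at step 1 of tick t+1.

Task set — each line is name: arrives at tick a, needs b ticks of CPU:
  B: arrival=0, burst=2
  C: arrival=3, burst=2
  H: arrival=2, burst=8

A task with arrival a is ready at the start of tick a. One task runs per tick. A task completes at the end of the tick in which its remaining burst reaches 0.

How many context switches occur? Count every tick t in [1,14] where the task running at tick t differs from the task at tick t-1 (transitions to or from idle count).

t=0: queue=[B] q_used=0 → run B
t=1: queue=[B] q_used=1 → run B
t=2: queue=[H] q_used=0 → run H
t=3: queue=[H,C] q_used=1 → run H
t=4: queue=[C,H] q_used=0 → run C
t=5: queue=[C,H] q_used=1 → run C
t=6: queue=[H] q_used=0 → run H
t=7: queue=[H] q_used=1 → run H
t=8: queue=[H] q_used=0 → run H
t=9: queue=[H] q_used=1 → run H
t=10: queue=[H] q_used=0 → run H
t=11: queue=[H] q_used=1 → run H
t=12: (idle)
t=13: (idle)
t=14: (idle)

context switches = 4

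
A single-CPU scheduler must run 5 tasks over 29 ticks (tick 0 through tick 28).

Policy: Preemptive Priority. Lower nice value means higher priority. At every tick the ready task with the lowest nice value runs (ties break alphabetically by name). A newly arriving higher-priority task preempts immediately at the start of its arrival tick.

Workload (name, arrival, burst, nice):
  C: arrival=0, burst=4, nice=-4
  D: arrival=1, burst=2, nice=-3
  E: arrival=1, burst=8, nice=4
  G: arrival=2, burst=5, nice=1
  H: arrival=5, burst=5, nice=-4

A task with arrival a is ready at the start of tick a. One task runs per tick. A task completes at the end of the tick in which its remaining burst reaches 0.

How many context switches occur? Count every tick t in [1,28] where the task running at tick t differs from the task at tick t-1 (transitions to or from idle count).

context switches = 6

t=0: ready={C} → run C
t=1: ready={C,D,E} → run C
t=2: ready={C,D,E,G} → run C
t=3: ready={C,D,E,G} → run C
t=4: ready={D,E,G} → run D
t=5: ready={D,E,G,H} → run H
t=6: ready={D,E,G,H} → run H
t=7: ready={D,E,G,H} → run H
t=8: ready={D,E,G,H} → run H
t=9: ready={D,E,G,H} → run H
t=10: ready={D,E,G} → run D
t=11: ready={E,G} → run G
t=12: ready={E,G} → run G
t=13: ready={E,G} → run G
t=14: ready={E,G} → run G
t=15: ready={E,G} → run G
t=16: ready={E} → run E
t=17: ready={E} → run E
t=18: ready={E} → run E
t=19: ready={E} → run E
t=20: ready={E} → run E
t=21: ready={E} → run E
t=22: ready={E} → run E
t=23: ready={E} → run E
t=24: (idle)
t=25: (idle)
t=26: (idle)
t=27: (idle)
t=28: (idle)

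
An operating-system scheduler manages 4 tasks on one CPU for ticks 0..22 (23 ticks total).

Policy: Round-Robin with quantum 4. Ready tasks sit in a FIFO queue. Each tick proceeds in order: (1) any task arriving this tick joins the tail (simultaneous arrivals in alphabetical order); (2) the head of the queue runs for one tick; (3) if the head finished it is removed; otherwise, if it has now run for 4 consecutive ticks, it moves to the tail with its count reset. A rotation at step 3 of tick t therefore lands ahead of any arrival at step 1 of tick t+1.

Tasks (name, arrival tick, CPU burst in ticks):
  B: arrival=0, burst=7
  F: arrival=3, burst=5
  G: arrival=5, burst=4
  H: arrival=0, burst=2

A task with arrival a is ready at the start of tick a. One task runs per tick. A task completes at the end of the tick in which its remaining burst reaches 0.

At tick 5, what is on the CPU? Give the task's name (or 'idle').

t=0: queue=[B,H] q_used=0 → run B
t=1: queue=[B,H] q_used=1 → run B
t=2: queue=[B,H] q_used=2 → run B
t=3: queue=[B,H,F] q_used=3 → run B
t=4: queue=[H,F,B] q_used=0 → run H
t=5: queue=[H,F,B,G] q_used=1 → run H
t=6: queue=[F,B,G] q_used=0 → run F
t=7: queue=[F,B,G] q_used=1 → run F
t=8: queue=[F,B,G] q_used=2 → run F
t=9: queue=[F,B,G] q_used=3 → run F
t=10: queue=[B,G,F] q_used=0 → run B
t=11: queue=[B,G,F] q_used=1 → run B
t=12: queue=[B,G,F] q_used=2 → run B
t=13: queue=[G,F] q_used=0 → run G
t=14: queue=[G,F] q_used=1 → run G
t=15: queue=[G,F] q_used=2 → run G
t=16: queue=[G,F] q_used=3 → run G
t=17: queue=[F] q_used=0 → run F
t=18: (idle)
t=19: (idle)
t=20: (idle)
t=21: (idle)
t=22: (idle)

running at tick 5 = H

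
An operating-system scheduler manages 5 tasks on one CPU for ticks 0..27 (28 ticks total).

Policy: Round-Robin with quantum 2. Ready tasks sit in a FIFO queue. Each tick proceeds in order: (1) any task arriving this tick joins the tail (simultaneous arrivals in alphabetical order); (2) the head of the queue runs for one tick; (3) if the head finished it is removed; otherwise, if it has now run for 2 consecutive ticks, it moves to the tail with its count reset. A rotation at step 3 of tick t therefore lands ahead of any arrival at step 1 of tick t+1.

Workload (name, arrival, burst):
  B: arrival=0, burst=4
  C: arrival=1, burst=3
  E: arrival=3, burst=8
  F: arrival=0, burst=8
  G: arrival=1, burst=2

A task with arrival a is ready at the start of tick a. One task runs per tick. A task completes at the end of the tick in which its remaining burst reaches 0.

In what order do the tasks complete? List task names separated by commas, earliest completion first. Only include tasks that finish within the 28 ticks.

t=0: queue=[B,F] q_used=0 → run B
t=1: queue=[B,F,C,G] q_used=1 → run B
t=2: queue=[F,C,G,B] q_used=0 → run F
t=3: queue=[F,C,G,B,E] q_used=1 → run F
t=4: queue=[C,G,B,E,F] q_used=0 → run C
t=5: queue=[C,G,B,E,F] q_used=1 → run C
t=6: queue=[G,B,E,F,C] q_used=0 → run G
t=7: queue=[G,B,E,F,C] q_used=1 → run G
t=8: queue=[B,E,F,C] q_used=0 → run B
t=9: queue=[B,E,F,C] q_used=1 → run B
t=10: queue=[E,F,C] q_used=0 → run E
t=11: queue=[E,F,C] q_used=1 → run E
t=12: queue=[F,C,E] q_used=0 → run F
t=13: queue=[F,C,E] q_used=1 → run F
t=14: queue=[C,E,F] q_used=0 → run C
t=15: queue=[E,F] q_used=0 → run E
t=16: queue=[E,F] q_used=1 → run E
t=17: queue=[F,E] q_used=0 → run F
t=18: queue=[F,E] q_used=1 → run F
t=19: queue=[E,F] q_used=0 → run E
t=20: queue=[E,F] q_used=1 → run E
t=21: queue=[F,E] q_used=0 → run F
t=22: queue=[F,E] q_used=1 → run F
t=23: queue=[E] q_used=0 → run E
t=24: queue=[E] q_used=1 → run E
t=25: (idle)
t=26: (idle)
t=27: (idle)

completion order = G, B, C, F, E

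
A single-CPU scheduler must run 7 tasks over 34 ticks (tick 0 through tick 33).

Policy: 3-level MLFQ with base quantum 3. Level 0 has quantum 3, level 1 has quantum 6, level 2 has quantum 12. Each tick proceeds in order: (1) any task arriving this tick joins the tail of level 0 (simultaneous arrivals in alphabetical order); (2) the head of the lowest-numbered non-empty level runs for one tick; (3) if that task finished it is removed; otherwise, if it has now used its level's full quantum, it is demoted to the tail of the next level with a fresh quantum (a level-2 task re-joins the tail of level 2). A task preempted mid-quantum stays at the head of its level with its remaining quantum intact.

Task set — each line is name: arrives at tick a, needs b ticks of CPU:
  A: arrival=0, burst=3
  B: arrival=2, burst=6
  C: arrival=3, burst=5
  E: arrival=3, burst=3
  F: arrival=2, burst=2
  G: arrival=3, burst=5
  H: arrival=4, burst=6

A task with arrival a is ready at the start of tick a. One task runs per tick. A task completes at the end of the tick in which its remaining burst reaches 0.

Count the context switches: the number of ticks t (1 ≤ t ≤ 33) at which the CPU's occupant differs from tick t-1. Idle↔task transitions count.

t=0: L0/L1/L2 = A/-/- → run A
t=1: L0/L1/L2 = A/-/- → run A
t=2: L0/L1/L2 = ABF/-/- → run A
t=3: L0/L1/L2 = BFCEG/-/- → run B
t=4: L0/L1/L2 = BFCEGH/-/- → run B
t=5: L0/L1/L2 = BFCEGH/-/- → run B
t=6: L0/L1/L2 = FCEGH/B/- → run F
t=7: L0/L1/L2 = FCEGH/B/- → run F
t=8: L0/L1/L2 = CEGH/B/- → run C
t=9: L0/L1/L2 = CEGH/B/- → run C
t=10: L0/L1/L2 = CEGH/B/- → run C
t=11: L0/L1/L2 = EGH/BC/- → run E
t=12: L0/L1/L2 = EGH/BC/- → run E
t=13: L0/L1/L2 = EGH/BC/- → run E
t=14: L0/L1/L2 = GH/BC/- → run G
t=15: L0/L1/L2 = GH/BC/- → run G
t=16: L0/L1/L2 = GH/BC/- → run G
t=17: L0/L1/L2 = H/BCG/- → run H
t=18: L0/L1/L2 = H/BCG/- → run H
t=19: L0/L1/L2 = H/BCG/- → run H
t=20: L0/L1/L2 = -/BCGH/- → run B
t=21: L0/L1/L2 = -/BCGH/- → run B
t=22: L0/L1/L2 = -/BCGH/- → run B
t=23: L0/L1/L2 = -/CGH/- → run C
t=24: L0/L1/L2 = -/CGH/- → run C
t=25: L0/L1/L2 = -/GH/- → run G
t=26: L0/L1/L2 = -/GH/- → run G
t=27: L0/L1/L2 = -/H/- → run H
t=28: L0/L1/L2 = -/H/- → run H
t=29: L0/L1/L2 = -/H/- → run H
t=30: (idle)
t=31: (idle)
t=32: (idle)
t=33: (idle)

context switches = 11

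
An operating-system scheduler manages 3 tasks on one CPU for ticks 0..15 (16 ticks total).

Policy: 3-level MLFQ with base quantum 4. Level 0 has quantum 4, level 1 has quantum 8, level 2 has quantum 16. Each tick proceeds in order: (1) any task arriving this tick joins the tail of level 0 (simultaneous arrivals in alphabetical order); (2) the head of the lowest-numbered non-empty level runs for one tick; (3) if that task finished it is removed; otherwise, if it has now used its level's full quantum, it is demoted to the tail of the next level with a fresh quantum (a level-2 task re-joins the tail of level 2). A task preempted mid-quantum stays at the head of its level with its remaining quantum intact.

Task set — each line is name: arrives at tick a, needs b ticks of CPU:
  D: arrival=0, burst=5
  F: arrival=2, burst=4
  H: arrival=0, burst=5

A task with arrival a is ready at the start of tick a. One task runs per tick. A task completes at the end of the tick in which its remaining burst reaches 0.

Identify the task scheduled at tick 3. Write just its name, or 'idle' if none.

t=0: L0/L1/L2 = DH/-/- → run D
t=1: L0/L1/L2 = DH/-/- → run D
t=2: L0/L1/L2 = DHF/-/- → run D
t=3: L0/L1/L2 = DHF/-/- → run D
t=4: L0/L1/L2 = HF/D/- → run H
t=5: L0/L1/L2 = HF/D/- → run H
t=6: L0/L1/L2 = HF/D/- → run H
t=7: L0/L1/L2 = HF/D/- → run H
t=8: L0/L1/L2 = F/DH/- → run F
t=9: L0/L1/L2 = F/DH/- → run F
t=10: L0/L1/L2 = F/DH/- → run F
t=11: L0/L1/L2 = F/DH/- → run F
t=12: L0/L1/L2 = -/DH/- → run D
t=13: L0/L1/L2 = -/H/- → run H
t=14: (idle)
t=15: (idle)

running at tick 3 = D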